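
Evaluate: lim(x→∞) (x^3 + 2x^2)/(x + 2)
This is an ∞/∞ indeterminate form.

Apply L'Hôpital's rule: differentiate numerator and denominator separately.
  f(x) = x^3 + 2·x^2   ⇒   f'(x) = 3·x^2 + 4·x
  g(x) = x + 2   ⇒   g'(x) = 1
  lim(x→∞) f'(x)/g'(x) = lim(x→∞) (3·x^2 + 4·x)/(1)
  = ∞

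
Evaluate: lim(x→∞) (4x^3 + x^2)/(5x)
This is an ∞/∞ indeterminate form.

Apply L'Hôpital's rule: differentiate numerator and denominator separately.
  f(x) = 4·x^3 + x^2   ⇒   f'(x) = 12·x^2 + 2·x
  g(x) = 5·x   ⇒   g'(x) = 5
  lim(x→∞) f'(x)/g'(x) = lim(x→∞) (12·x^2 + 2·x)/(5)
  = ∞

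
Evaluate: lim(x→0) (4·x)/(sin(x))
This is a 0/0 indeterminate form.

Apply L'Hôpital's rule: differentiate numerator and denominator separately.
  f(x) = 4·x   ⇒   f'(x) = 4
  g(x) = sin(x)   ⇒   g'(x) = cos(x)
  lim(x→0) f'(x)/g'(x) = lim(x→0) (4)/(cos(x))
  = 4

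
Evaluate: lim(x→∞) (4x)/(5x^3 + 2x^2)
This is an ∞/∞ indeterminate form.

Apply L'Hôpital's rule: differentiate numerator and denominator separately.
  f(x) = 4·x   ⇒   f'(x) = 4
  g(x) = 5·x^3 + 2·x^2   ⇒   g'(x) = 15·x^2 + 4·x
  lim(x→∞) f'(x)/g'(x) = lim(x→∞) (4)/(15·x^2 + 4·x)
  = 0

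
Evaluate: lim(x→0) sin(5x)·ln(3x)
This is a 0·∞ indeterminate form.

Rewrite 0·∞ as a quotient (0/0 or ∞/∞ form), then apply L'Hôpital's rule:
  lim(x→0) sin(5x)·ln(3x) = 0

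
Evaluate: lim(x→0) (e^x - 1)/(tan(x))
This is a 0/0 indeterminate form.

Apply L'Hôpital's rule: differentiate numerator and denominator separately.
  f(x) = e^(x) - 1   ⇒   f'(x) = e^(x)
  g(x) = tan(x)   ⇒   g'(x) = tan(x)^2 + 1
  lim(x→0) f'(x)/g'(x) = lim(x→0) (e^(x))/(tan(x)^2 + 1)
  = 1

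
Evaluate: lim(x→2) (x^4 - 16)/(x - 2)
This is a standard limit.

Factor or rationalize the expression:
  lim(x→2) (x^4 - 16)/(x - 2) = 32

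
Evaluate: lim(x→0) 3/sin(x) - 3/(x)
This is an ∞-∞ indeterminate form.

Combine fractions or rationalize to convert ∞-∞ to 0/0 form:
  lim(x→0) 3/sin(x) - 3/(x) = 0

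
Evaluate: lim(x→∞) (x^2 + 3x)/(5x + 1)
This is an ∞/∞ indeterminate form.

Apply L'Hôpital's rule: differentiate numerator and denominator separately.
  f(x) = x^2 + 3·x   ⇒   f'(x) = 2·x + 3
  g(x) = 5·x + 1   ⇒   g'(x) = 5
  lim(x→∞) f'(x)/g'(x) = lim(x→∞) (2·x + 3)/(5)
  = ∞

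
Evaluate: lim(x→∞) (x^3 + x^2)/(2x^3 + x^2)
This is an ∞/∞ indeterminate form.

Apply L'Hôpital's rule: differentiate numerator and denominator separately.
  f(x) = x^3 + x^2   ⇒   f'(x) = 3·x^2 + 2·x
  g(x) = 2·x^3 + x^2   ⇒   g'(x) = 6·x^2 + 2·x
  lim(x→∞) f'(x)/g'(x) = lim(x→∞) (3·x^2 + 2·x)/(6·x^2 + 2·x)
  = 1/2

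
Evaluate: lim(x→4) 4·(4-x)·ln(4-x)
This is a 0·∞ indeterminate form.

Rewrite 0·∞ as a quotient (0/0 or ∞/∞ form), then apply L'Hôpital's rule:
  lim(x→4) 4·(4-x)·ln(4-x) = 0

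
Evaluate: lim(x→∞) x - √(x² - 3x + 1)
This is an ∞-∞ indeterminate form.

Combine fractions or rationalize to convert ∞-∞ to 0/0 form:
  lim(x→∞) x - √(x² - 3x + 1) = 3/2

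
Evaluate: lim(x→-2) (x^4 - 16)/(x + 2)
This is a standard limit.

Factor or rationalize the expression:
  lim(x→-2) (x^4 - 16)/(x + 2) = -32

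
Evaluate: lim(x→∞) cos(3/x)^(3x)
This is an exponential indeterminate form.

For exponential indeterminate forms, take the natural log:
  Let L = lim(x→∞) cos(3/x)^(3x)
  Then ln(L) = lim(x→∞) [exponent × ln(base)]
  Evaluate using L'Hôpital or standard limits, then exponentiate.
  L = 1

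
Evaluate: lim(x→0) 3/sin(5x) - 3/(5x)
This is an ∞-∞ indeterminate form.

Combine fractions or rationalize to convert ∞-∞ to 0/0 form:
  lim(x→0) 3/sin(5x) - 3/(5x) = 0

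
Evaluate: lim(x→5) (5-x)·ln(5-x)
This is a 0·∞ indeterminate form.

Rewrite 0·∞ as a quotient (0/0 or ∞/∞ form), then apply L'Hôpital's rule:
  lim(x→5) (5-x)·ln(5-x) = 0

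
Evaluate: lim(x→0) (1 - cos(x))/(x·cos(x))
This is a 0/0 indeterminate form.

Apply L'Hôpital's rule: differentiate numerator and denominator separately.
  f(x) = 1 - cos(x)   ⇒   f'(x) = sin(x)
  g(x) = x·cos(x)   ⇒   g'(x) = -x·sin(x) + cos(x)
  lim(x→0) f'(x)/g'(x) = lim(x→0) (sin(x))/(-x·sin(x) + cos(x))
  = 0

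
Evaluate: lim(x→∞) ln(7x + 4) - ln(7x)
This is an ∞-∞ indeterminate form.

Combine fractions or rationalize to convert ∞-∞ to 0/0 form:
  lim(x→∞) ln(7x + 4) - ln(7x) = 0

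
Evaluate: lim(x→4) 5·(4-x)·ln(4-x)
This is a 0·∞ indeterminate form.

Rewrite 0·∞ as a quotient (0/0 or ∞/∞ form), then apply L'Hôpital's rule:
  lim(x→4) 5·(4-x)·ln(4-x) = 0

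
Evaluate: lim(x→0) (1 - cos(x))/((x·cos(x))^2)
This is a 0/0 indeterminate form.

Apply L'Hôpital's rule: differentiate numerator and denominator separately.
  f(x) = 1 - cos(x)   ⇒   f'(x) = sin(x)
  g(x) = x^2·cos(x)^2   ⇒   g'(x) = -2·x^2·sin(x)·cos(x) + 2·x·cos(x)^2
  lim(x→0) f'(x)/g'(x) = lim(x→0) (sin(x))/(-2·x^2·sin(x)·cos(x) + 2·x·cos(x)^2)
  = 1/2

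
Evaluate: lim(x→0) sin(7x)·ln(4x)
This is a 0·∞ indeterminate form.

Rewrite 0·∞ as a quotient (0/0 or ∞/∞ form), then apply L'Hôpital's rule:
  lim(x→0) sin(7x)·ln(4x) = 0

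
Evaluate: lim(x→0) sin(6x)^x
This is an exponential indeterminate form.

For exponential indeterminate forms, take the natural log:
  Let L = lim(x→0) sin(6x)^x
  Then ln(L) = lim(x→0) [exponent × ln(base)]
  Evaluate using L'Hôpital or standard limits, then exponentiate.
  L = 1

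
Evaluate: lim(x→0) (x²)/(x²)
This is a 0/0 indeterminate form.

Apply L'Hôpital's rule: differentiate numerator and denominator separately.
  f(x) = x^2   ⇒   f'(x) = 2·x
  g(x) = x^2   ⇒   g'(x) = 2·x
  lim(x→0) f'(x)/g'(x) = lim(x→0) (2·x)/(2·x)
  = 1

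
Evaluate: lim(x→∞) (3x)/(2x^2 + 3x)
This is an ∞/∞ indeterminate form.

Apply L'Hôpital's rule: differentiate numerator and denominator separately.
  f(x) = 3·x   ⇒   f'(x) = 3
  g(x) = 2·x^2 + 3·x   ⇒   g'(x) = 4·x + 3
  lim(x→∞) f'(x)/g'(x) = lim(x→∞) (3)/(4·x + 3)
  = 0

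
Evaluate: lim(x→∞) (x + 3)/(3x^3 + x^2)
This is an ∞/∞ indeterminate form.

Apply L'Hôpital's rule: differentiate numerator and denominator separately.
  f(x) = x + 3   ⇒   f'(x) = 1
  g(x) = 3·x^3 + x^2   ⇒   g'(x) = 9·x^2 + 2·x
  lim(x→∞) f'(x)/g'(x) = lim(x→∞) (1)/(9·x^2 + 2·x)
  = 0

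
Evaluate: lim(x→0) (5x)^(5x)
This is an exponential indeterminate form.

For exponential indeterminate forms, take the natural log:
  Let L = lim(x→0) (5x)^(5x)
  Then ln(L) = lim(x→0) [exponent × ln(base)]
  Evaluate using L'Hôpital or standard limits, then exponentiate.
  L = 1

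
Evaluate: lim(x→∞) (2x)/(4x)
This is an ∞/∞ indeterminate form.

Apply L'Hôpital's rule: differentiate numerator and denominator separately.
  f(x) = 2·x   ⇒   f'(x) = 2
  g(x) = 4·x   ⇒   g'(x) = 4
  lim(x→∞) f'(x)/g'(x) = lim(x→∞) (2)/(4)
  = 1/2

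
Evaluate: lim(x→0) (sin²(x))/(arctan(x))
This is a 0/0 indeterminate form.

Apply L'Hôpital's rule: differentiate numerator and denominator separately.
  f(x) = sin(x)^2   ⇒   f'(x) = 2·sin(x)·cos(x)
  g(x) = atan(x)   ⇒   g'(x) = 1/(x^2 + 1)
  lim(x→0) f'(x)/g'(x) = lim(x→0) (2·sin(x)·cos(x))/(1/(x^2 + 1))
  = 0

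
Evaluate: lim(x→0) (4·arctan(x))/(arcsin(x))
This is a 0/0 indeterminate form.

Apply L'Hôpital's rule: differentiate numerator and denominator separately.
  f(x) = 4·atan(x)   ⇒   f'(x) = 4/(x^2 + 1)
  g(x) = asin(x)   ⇒   g'(x) = 1/sqrt(1 - x^2)
  lim(x→0) f'(x)/g'(x) = lim(x→0) (4/(x^2 + 1))/(1/sqrt(1 - x^2))
  = 4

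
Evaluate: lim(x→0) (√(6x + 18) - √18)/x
This is a standard limit.

Factor or rationalize the expression:
  lim(x→0) (√(6x + 18) - √18)/x = sqrt(2)/2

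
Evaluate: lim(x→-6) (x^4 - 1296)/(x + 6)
This is a standard limit.

Factor or rationalize the expression:
  lim(x→-6) (x^4 - 1296)/(x + 6) = -864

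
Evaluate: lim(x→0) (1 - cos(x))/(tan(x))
This is a 0/0 indeterminate form.

Apply L'Hôpital's rule: differentiate numerator and denominator separately.
  f(x) = 1 - cos(x)   ⇒   f'(x) = sin(x)
  g(x) = tan(x)   ⇒   g'(x) = tan(x)^2 + 1
  lim(x→0) f'(x)/g'(x) = lim(x→0) (sin(x))/(tan(x)^2 + 1)
  = 0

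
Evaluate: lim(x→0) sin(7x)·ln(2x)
This is a 0·∞ indeterminate form.

Rewrite 0·∞ as a quotient (0/0 or ∞/∞ form), then apply L'Hôpital's rule:
  lim(x→0) sin(7x)·ln(2x) = 0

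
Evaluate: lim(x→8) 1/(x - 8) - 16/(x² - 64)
This is an ∞-∞ indeterminate form.

Combine fractions or rationalize to convert ∞-∞ to 0/0 form:
  lim(x→8) 1/(x - 8) - 16/(x² - 64) = 1/16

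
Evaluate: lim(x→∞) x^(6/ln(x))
This is an exponential indeterminate form.

For exponential indeterminate forms, take the natural log:
  Let L = lim(x→∞) x^(6/ln(x))
  Then ln(L) = lim(x→∞) [exponent × ln(base)]
  Evaluate using L'Hôpital or standard limits, then exponentiate.
  L = e^(6)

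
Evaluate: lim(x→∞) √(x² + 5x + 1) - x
This is an ∞-∞ indeterminate form.

Combine fractions or rationalize to convert ∞-∞ to 0/0 form:
  lim(x→∞) √(x² + 5x + 1) - x = 5/2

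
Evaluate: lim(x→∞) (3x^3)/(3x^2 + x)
This is an ∞/∞ indeterminate form.

Apply L'Hôpital's rule: differentiate numerator and denominator separately.
  f(x) = 3·x^3   ⇒   f'(x) = 9·x^2
  g(x) = 3·x^2 + x   ⇒   g'(x) = 6·x + 1
  lim(x→∞) f'(x)/g'(x) = lim(x→∞) (9·x^2)/(6·x + 1)
  = ∞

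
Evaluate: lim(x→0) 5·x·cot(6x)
This is a 0·∞ indeterminate form.

Rewrite 0·∞ as a quotient (0/0 or ∞/∞ form), then apply L'Hôpital's rule:
  lim(x→0) 5·x·cot(6x) = 5/6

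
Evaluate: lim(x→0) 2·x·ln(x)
This is a 0·∞ indeterminate form.

Rewrite 0·∞ as a quotient (0/0 or ∞/∞ form), then apply L'Hôpital's rule:
  lim(x→0) 2·x·ln(x) = 0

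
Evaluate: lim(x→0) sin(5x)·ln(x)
This is a 0·∞ indeterminate form.

Rewrite 0·∞ as a quotient (0/0 or ∞/∞ form), then apply L'Hôpital's rule:
  lim(x→0) sin(5x)·ln(x) = 0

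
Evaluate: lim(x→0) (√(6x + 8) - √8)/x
This is a standard limit.

Factor or rationalize the expression:
  lim(x→0) (√(6x + 8) - √8)/x = 3·sqrt(2)/4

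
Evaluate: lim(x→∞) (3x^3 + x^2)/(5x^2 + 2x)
This is an ∞/∞ indeterminate form.

Apply L'Hôpital's rule: differentiate numerator and denominator separately.
  f(x) = 3·x^3 + x^2   ⇒   f'(x) = 9·x^2 + 2·x
  g(x) = 5·x^2 + 2·x   ⇒   g'(x) = 10·x + 2
  lim(x→∞) f'(x)/g'(x) = lim(x→∞) (9·x^2 + 2·x)/(10·x + 2)
  = ∞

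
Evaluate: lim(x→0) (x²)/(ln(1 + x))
This is a 0/0 indeterminate form.

Apply L'Hôpital's rule: differentiate numerator and denominator separately.
  f(x) = x^2   ⇒   f'(x) = 2·x
  g(x) = ln(x + 1)   ⇒   g'(x) = 1/(x + 1)
  lim(x→0) f'(x)/g'(x) = lim(x→0) (2·x)/(1/(x + 1))
  = 0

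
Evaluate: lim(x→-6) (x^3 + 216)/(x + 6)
This is a standard limit.

Factor or rationalize the expression:
  lim(x→-6) (x^3 + 216)/(x + 6) = 108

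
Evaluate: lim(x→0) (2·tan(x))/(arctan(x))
This is a 0/0 indeterminate form.

Apply L'Hôpital's rule: differentiate numerator and denominator separately.
  f(x) = 2·tan(x)   ⇒   f'(x) = 2·tan(x)^2 + 2
  g(x) = atan(x)   ⇒   g'(x) = 1/(x^2 + 1)
  lim(x→0) f'(x)/g'(x) = lim(x→0) (2·tan(x)^2 + 2)/(1/(x^2 + 1))
  = 2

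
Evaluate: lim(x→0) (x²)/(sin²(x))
This is a 0/0 indeterminate form.

Apply L'Hôpital's rule: differentiate numerator and denominator separately.
  f(x) = x^2   ⇒   f'(x) = 2·x
  g(x) = sin(x)^2   ⇒   g'(x) = 2·sin(x)·cos(x)
  lim(x→0) f'(x)/g'(x) = lim(x→0) (2·x)/(2·sin(x)·cos(x))
  = 1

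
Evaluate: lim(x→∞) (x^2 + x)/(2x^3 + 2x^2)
This is an ∞/∞ indeterminate form.

Apply L'Hôpital's rule: differentiate numerator and denominator separately.
  f(x) = x^2 + x   ⇒   f'(x) = 2·x + 1
  g(x) = 2·x^3 + 2·x^2   ⇒   g'(x) = 6·x^2 + 4·x
  lim(x→∞) f'(x)/g'(x) = lim(x→∞) (2·x + 1)/(6·x^2 + 4·x)
  = 0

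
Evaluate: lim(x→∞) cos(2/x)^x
This is an exponential indeterminate form.

For exponential indeterminate forms, take the natural log:
  Let L = lim(x→∞) cos(2/x)^x
  Then ln(L) = lim(x→∞) [exponent × ln(base)]
  Evaluate using L'Hôpital or standard limits, then exponentiate.
  L = 1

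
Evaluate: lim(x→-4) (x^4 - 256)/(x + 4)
This is a standard limit.

Factor or rationalize the expression:
  lim(x→-4) (x^4 - 256)/(x + 4) = -256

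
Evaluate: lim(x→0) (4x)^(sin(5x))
This is an exponential indeterminate form.

For exponential indeterminate forms, take the natural log:
  Let L = lim(x→0) (4x)^(sin(5x))
  Then ln(L) = lim(x→0) [exponent × ln(base)]
  Evaluate using L'Hôpital or standard limits, then exponentiate.
  L = 1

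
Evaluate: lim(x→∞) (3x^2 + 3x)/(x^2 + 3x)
This is an ∞/∞ indeterminate form.

Apply L'Hôpital's rule: differentiate numerator and denominator separately.
  f(x) = 3·x^2 + 3·x   ⇒   f'(x) = 6·x + 3
  g(x) = x^2 + 3·x   ⇒   g'(x) = 2·x + 3
  lim(x→∞) f'(x)/g'(x) = lim(x→∞) (6·x + 3)/(2·x + 3)
  = 3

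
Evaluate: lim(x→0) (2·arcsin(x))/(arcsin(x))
This is a 0/0 indeterminate form.

Apply L'Hôpital's rule: differentiate numerator and denominator separately.
  f(x) = 2·asin(x)   ⇒   f'(x) = 2/sqrt(1 - x^2)
  g(x) = asin(x)   ⇒   g'(x) = 1/sqrt(1 - x^2)
  lim(x→0) f'(x)/g'(x) = lim(x→0) (2/sqrt(1 - x^2))/(1/sqrt(1 - x^2))
  = 2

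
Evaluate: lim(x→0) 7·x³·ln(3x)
This is a 0·∞ indeterminate form.

Rewrite 0·∞ as a quotient (0/0 or ∞/∞ form), then apply L'Hôpital's rule:
  lim(x→0) 7·x³·ln(3x) = 0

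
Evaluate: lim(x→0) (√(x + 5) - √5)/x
This is a standard limit.

Factor or rationalize the expression:
  lim(x→0) (√(x + 5) - √5)/x = sqrt(5)/10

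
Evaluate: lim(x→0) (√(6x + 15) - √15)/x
This is a standard limit.

Factor or rationalize the expression:
  lim(x→0) (√(6x + 15) - √15)/x = sqrt(15)/5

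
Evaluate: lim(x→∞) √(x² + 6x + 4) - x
This is an ∞-∞ indeterminate form.

Combine fractions or rationalize to convert ∞-∞ to 0/0 form:
  lim(x→∞) √(x² + 6x + 4) - x = 3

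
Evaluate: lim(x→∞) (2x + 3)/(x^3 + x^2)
This is an ∞/∞ indeterminate form.

Apply L'Hôpital's rule: differentiate numerator and denominator separately.
  f(x) = 2·x + 3   ⇒   f'(x) = 2
  g(x) = x^3 + x^2   ⇒   g'(x) = 3·x^2 + 2·x
  lim(x→∞) f'(x)/g'(x) = lim(x→∞) (2)/(3·x^2 + 2·x)
  = 0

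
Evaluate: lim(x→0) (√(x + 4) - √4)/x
This is a standard limit.

Factor or rationalize the expression:
  lim(x→0) (√(x + 4) - √4)/x = 1/4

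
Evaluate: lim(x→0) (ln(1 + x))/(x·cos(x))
This is a 0/0 indeterminate form.

Apply L'Hôpital's rule: differentiate numerator and denominator separately.
  f(x) = ln(x + 1)   ⇒   f'(x) = 1/(x + 1)
  g(x) = x·cos(x)   ⇒   g'(x) = -x·sin(x) + cos(x)
  lim(x→0) f'(x)/g'(x) = lim(x→0) (1/(x + 1))/(-x·sin(x) + cos(x))
  = 1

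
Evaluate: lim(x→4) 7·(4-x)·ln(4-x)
This is a 0·∞ indeterminate form.

Rewrite 0·∞ as a quotient (0/0 or ∞/∞ form), then apply L'Hôpital's rule:
  lim(x→4) 7·(4-x)·ln(4-x) = 0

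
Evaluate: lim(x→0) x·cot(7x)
This is a 0·∞ indeterminate form.

Rewrite 0·∞ as a quotient (0/0 or ∞/∞ form), then apply L'Hôpital's rule:
  lim(x→0) x·cot(7x) = 1/7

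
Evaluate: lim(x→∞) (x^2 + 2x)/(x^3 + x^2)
This is an ∞/∞ indeterminate form.

Apply L'Hôpital's rule: differentiate numerator and denominator separately.
  f(x) = x^2 + 2·x   ⇒   f'(x) = 2·x + 2
  g(x) = x^3 + x^2   ⇒   g'(x) = 3·x^2 + 2·x
  lim(x→∞) f'(x)/g'(x) = lim(x→∞) (2·x + 2)/(3·x^2 + 2·x)
  = 0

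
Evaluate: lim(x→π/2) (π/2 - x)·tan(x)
This is a 0·∞ indeterminate form.

Rewrite 0·∞ as a quotient (0/0 or ∞/∞ form), then apply L'Hôpital's rule:
  lim(x→π/2) (π/2 - x)·tan(x) = 1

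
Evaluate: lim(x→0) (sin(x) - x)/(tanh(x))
This is a 0/0 indeterminate form.

Apply L'Hôpital's rule: differentiate numerator and denominator separately.
  f(x) = -x + sin(x)   ⇒   f'(x) = cos(x) - 1
  g(x) = tanh(x)   ⇒   g'(x) = 1 - tanh(x)^2
  lim(x→0) f'(x)/g'(x) = lim(x→0) (cos(x) - 1)/(1 - tanh(x)^2)
  = 0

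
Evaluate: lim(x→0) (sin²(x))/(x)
This is a 0/0 indeterminate form.

Apply L'Hôpital's rule: differentiate numerator and denominator separately.
  f(x) = sin(x)^2   ⇒   f'(x) = 2·sin(x)·cos(x)
  g(x) = x   ⇒   g'(x) = 1
  lim(x→0) f'(x)/g'(x) = lim(x→0) (2·sin(x)·cos(x))/(1)
  = 0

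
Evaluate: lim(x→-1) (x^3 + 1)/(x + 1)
This is a standard limit.

Factor or rationalize the expression:
  lim(x→-1) (x^3 + 1)/(x + 1) = 3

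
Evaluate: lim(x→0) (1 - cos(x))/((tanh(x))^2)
This is a 0/0 indeterminate form.

Apply L'Hôpital's rule: differentiate numerator and denominator separately.
  f(x) = 1 - cos(x)   ⇒   f'(x) = sin(x)
  g(x) = tanh(x)^2   ⇒   g'(x) = (2 - 2·tanh(x)^2)·tanh(x)
  lim(x→0) f'(x)/g'(x) = lim(x→0) (sin(x))/((2 - 2·tanh(x)^2)·tanh(x))
  = 1/2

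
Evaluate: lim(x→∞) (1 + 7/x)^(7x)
This is an exponential indeterminate form.

For exponential indeterminate forms, take the natural log:
  Let L = lim(x→∞) (1 + 7/x)^(7x)
  Then ln(L) = lim(x→∞) [exponent × ln(base)]
  Evaluate using L'Hôpital or standard limits, then exponentiate.
  L = e^(49)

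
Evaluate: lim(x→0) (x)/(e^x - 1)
This is a 0/0 indeterminate form.

Apply L'Hôpital's rule: differentiate numerator and denominator separately.
  f(x) = x   ⇒   f'(x) = 1
  g(x) = e^(x) - 1   ⇒   g'(x) = e^(x)
  lim(x→0) f'(x)/g'(x) = lim(x→0) (1)/(e^(x))
  = 1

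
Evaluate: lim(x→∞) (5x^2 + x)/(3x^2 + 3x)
This is an ∞/∞ indeterminate form.

Apply L'Hôpital's rule: differentiate numerator and denominator separately.
  f(x) = 5·x^2 + x   ⇒   f'(x) = 10·x + 1
  g(x) = 3·x^2 + 3·x   ⇒   g'(x) = 6·x + 3
  lim(x→∞) f'(x)/g'(x) = lim(x→∞) (10·x + 1)/(6·x + 3)
  = 5/3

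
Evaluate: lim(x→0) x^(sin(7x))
This is an exponential indeterminate form.

For exponential indeterminate forms, take the natural log:
  Let L = lim(x→0) x^(sin(7x))
  Then ln(L) = lim(x→0) [exponent × ln(base)]
  Evaluate using L'Hôpital or standard limits, then exponentiate.
  L = 1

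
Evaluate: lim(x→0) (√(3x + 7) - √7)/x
This is a standard limit.

Factor or rationalize the expression:
  lim(x→0) (√(3x + 7) - √7)/x = 3·sqrt(7)/14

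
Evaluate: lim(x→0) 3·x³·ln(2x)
This is a 0·∞ indeterminate form.

Rewrite 0·∞ as a quotient (0/0 or ∞/∞ form), then apply L'Hôpital's rule:
  lim(x→0) 3·x³·ln(2x) = 0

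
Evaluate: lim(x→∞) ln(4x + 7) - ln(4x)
This is an ∞-∞ indeterminate form.

Combine fractions or rationalize to convert ∞-∞ to 0/0 form:
  lim(x→∞) ln(4x + 7) - ln(4x) = 0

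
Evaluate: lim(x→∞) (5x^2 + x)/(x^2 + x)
This is an ∞/∞ indeterminate form.

Apply L'Hôpital's rule: differentiate numerator and denominator separately.
  f(x) = 5·x^2 + x   ⇒   f'(x) = 10·x + 1
  g(x) = x^2 + x   ⇒   g'(x) = 2·x + 1
  lim(x→∞) f'(x)/g'(x) = lim(x→∞) (10·x + 1)/(2·x + 1)
  = 5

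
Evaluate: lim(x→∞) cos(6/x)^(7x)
This is an exponential indeterminate form.

For exponential indeterminate forms, take the natural log:
  Let L = lim(x→∞) cos(6/x)^(7x)
  Then ln(L) = lim(x→∞) [exponent × ln(base)]
  Evaluate using L'Hôpital or standard limits, then exponentiate.
  L = 1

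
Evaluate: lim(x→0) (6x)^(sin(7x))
This is an exponential indeterminate form.

For exponential indeterminate forms, take the natural log:
  Let L = lim(x→0) (6x)^(sin(7x))
  Then ln(L) = lim(x→0) [exponent × ln(base)]
  Evaluate using L'Hôpital or standard limits, then exponentiate.
  L = 1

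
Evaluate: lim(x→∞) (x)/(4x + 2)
This is an ∞/∞ indeterminate form.

Apply L'Hôpital's rule: differentiate numerator and denominator separately.
  f(x) = x   ⇒   f'(x) = 1
  g(x) = 4·x + 2   ⇒   g'(x) = 4
  lim(x→∞) f'(x)/g'(x) = lim(x→∞) (1)/(4)
  = 1/4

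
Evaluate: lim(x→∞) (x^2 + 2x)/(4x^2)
This is an ∞/∞ indeterminate form.

Apply L'Hôpital's rule: differentiate numerator and denominator separately.
  f(x) = x^2 + 2·x   ⇒   f'(x) = 2·x + 2
  g(x) = 4·x^2   ⇒   g'(x) = 8·x
  lim(x→∞) f'(x)/g'(x) = lim(x→∞) (2·x + 2)/(8·x)
  = 1/4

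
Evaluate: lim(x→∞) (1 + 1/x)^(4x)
This is an exponential indeterminate form.

For exponential indeterminate forms, take the natural log:
  Let L = lim(x→∞) (1 + 1/x)^(4x)
  Then ln(L) = lim(x→∞) [exponent × ln(base)]
  Evaluate using L'Hôpital or standard limits, then exponentiate.
  L = e^(4)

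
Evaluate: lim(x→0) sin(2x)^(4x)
This is an exponential indeterminate form.

For exponential indeterminate forms, take the natural log:
  Let L = lim(x→0) sin(2x)^(4x)
  Then ln(L) = lim(x→0) [exponent × ln(base)]
  Evaluate using L'Hôpital or standard limits, then exponentiate.
  L = 1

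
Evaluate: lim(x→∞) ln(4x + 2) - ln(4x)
This is an ∞-∞ indeterminate form.

Combine fractions or rationalize to convert ∞-∞ to 0/0 form:
  lim(x→∞) ln(4x + 2) - ln(4x) = 0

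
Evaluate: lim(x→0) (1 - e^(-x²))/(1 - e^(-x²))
This is a 0/0 indeterminate form.

Apply L'Hôpital's rule: differentiate numerator and denominator separately.
  f(x) = 1 - e^(-x^2)   ⇒   f'(x) = 2·x·e^(-x^2)
  g(x) = 1 - e^(-x^2)   ⇒   g'(x) = 2·x·e^(-x^2)
  lim(x→0) f'(x)/g'(x) = lim(x→0) (2·x·e^(-x^2))/(2·x·e^(-x^2))
  = 1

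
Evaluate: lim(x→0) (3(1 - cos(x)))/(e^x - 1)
This is a 0/0 indeterminate form.

Apply L'Hôpital's rule: differentiate numerator and denominator separately.
  f(x) = 3 - 3·cos(x)   ⇒   f'(x) = 3·sin(x)
  g(x) = e^(x) - 1   ⇒   g'(x) = e^(x)
  lim(x→0) f'(x)/g'(x) = lim(x→0) (3·sin(x))/(e^(x))
  = 0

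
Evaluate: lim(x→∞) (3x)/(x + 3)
This is an ∞/∞ indeterminate form.

Apply L'Hôpital's rule: differentiate numerator and denominator separately.
  f(x) = 3·x   ⇒   f'(x) = 3
  g(x) = x + 3   ⇒   g'(x) = 1
  lim(x→∞) f'(x)/g'(x) = lim(x→∞) (3)/(1)
  = 3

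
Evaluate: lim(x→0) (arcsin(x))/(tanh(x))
This is a 0/0 indeterminate form.

Apply L'Hôpital's rule: differentiate numerator and denominator separately.
  f(x) = asin(x)   ⇒   f'(x) = 1/sqrt(1 - x^2)
  g(x) = tanh(x)   ⇒   g'(x) = 1 - tanh(x)^2
  lim(x→0) f'(x)/g'(x) = lim(x→0) (1/sqrt(1 - x^2))/(1 - tanh(x)^2)
  = 1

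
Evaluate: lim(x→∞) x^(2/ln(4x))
This is an exponential indeterminate form.

For exponential indeterminate forms, take the natural log:
  Let L = lim(x→∞) x^(2/ln(4x))
  Then ln(L) = lim(x→∞) [exponent × ln(base)]
  Evaluate using L'Hôpital or standard limits, then exponentiate.
  L = e²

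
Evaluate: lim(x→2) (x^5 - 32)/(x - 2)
This is a standard limit.

Factor or rationalize the expression:
  lim(x→2) (x^5 - 32)/(x - 2) = 80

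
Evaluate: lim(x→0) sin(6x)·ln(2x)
This is a 0·∞ indeterminate form.

Rewrite 0·∞ as a quotient (0/0 or ∞/∞ form), then apply L'Hôpital's rule:
  lim(x→0) sin(6x)·ln(2x) = 0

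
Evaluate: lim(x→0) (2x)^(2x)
This is an exponential indeterminate form.

For exponential indeterminate forms, take the natural log:
  Let L = lim(x→0) (2x)^(2x)
  Then ln(L) = lim(x→0) [exponent × ln(base)]
  Evaluate using L'Hôpital or standard limits, then exponentiate.
  L = 1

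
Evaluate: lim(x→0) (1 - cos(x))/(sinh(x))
This is a 0/0 indeterminate form.

Apply L'Hôpital's rule: differentiate numerator and denominator separately.
  f(x) = 1 - cos(x)   ⇒   f'(x) = sin(x)
  g(x) = sinh(x)   ⇒   g'(x) = cosh(x)
  lim(x→0) f'(x)/g'(x) = lim(x→0) (sin(x))/(cosh(x))
  = 0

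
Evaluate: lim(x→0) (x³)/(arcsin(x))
This is a 0/0 indeterminate form.

Apply L'Hôpital's rule: differentiate numerator and denominator separately.
  f(x) = x^3   ⇒   f'(x) = 3·x^2
  g(x) = asin(x)   ⇒   g'(x) = 1/sqrt(1 - x^2)
  lim(x→0) f'(x)/g'(x) = lim(x→0) (3·x^2)/(1/sqrt(1 - x^2))
  = 0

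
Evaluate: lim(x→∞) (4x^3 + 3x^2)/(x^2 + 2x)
This is an ∞/∞ indeterminate form.

Apply L'Hôpital's rule: differentiate numerator and denominator separately.
  f(x) = 4·x^3 + 3·x^2   ⇒   f'(x) = 12·x^2 + 6·x
  g(x) = x^2 + 2·x   ⇒   g'(x) = 2·x + 2
  lim(x→∞) f'(x)/g'(x) = lim(x→∞) (12·x^2 + 6·x)/(2·x + 2)
  = ∞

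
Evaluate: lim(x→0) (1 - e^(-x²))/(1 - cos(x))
This is a 0/0 indeterminate form.

Apply L'Hôpital's rule: differentiate numerator and denominator separately.
  f(x) = 1 - e^(-x^2)   ⇒   f'(x) = 2·x·e^(-x^2)
  g(x) = 1 - cos(x)   ⇒   g'(x) = sin(x)
  lim(x→0) f'(x)/g'(x) = lim(x→0) (2·x·e^(-x^2))/(sin(x))
  = 2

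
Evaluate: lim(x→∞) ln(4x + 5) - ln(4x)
This is an ∞-∞ indeterminate form.

Combine fractions or rationalize to convert ∞-∞ to 0/0 form:
  lim(x→∞) ln(4x + 5) - ln(4x) = 0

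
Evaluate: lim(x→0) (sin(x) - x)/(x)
This is a 0/0 indeterminate form.

Apply L'Hôpital's rule: differentiate numerator and denominator separately.
  f(x) = -x + sin(x)   ⇒   f'(x) = cos(x) - 1
  g(x) = x   ⇒   g'(x) = 1
  lim(x→0) f'(x)/g'(x) = lim(x→0) (cos(x) - 1)/(1)
  = 0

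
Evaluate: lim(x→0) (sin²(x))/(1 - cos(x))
This is a 0/0 indeterminate form.

Apply L'Hôpital's rule: differentiate numerator and denominator separately.
  f(x) = sin(x)^2   ⇒   f'(x) = 2·sin(x)·cos(x)
  g(x) = 1 - cos(x)   ⇒   g'(x) = sin(x)
  lim(x→0) f'(x)/g'(x) = lim(x→0) (2·sin(x)·cos(x))/(sin(x))
  = 2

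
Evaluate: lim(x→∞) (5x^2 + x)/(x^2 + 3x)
This is an ∞/∞ indeterminate form.

Apply L'Hôpital's rule: differentiate numerator and denominator separately.
  f(x) = 5·x^2 + x   ⇒   f'(x) = 10·x + 1
  g(x) = x^2 + 3·x   ⇒   g'(x) = 2·x + 3
  lim(x→∞) f'(x)/g'(x) = lim(x→∞) (10·x + 1)/(2·x + 3)
  = 5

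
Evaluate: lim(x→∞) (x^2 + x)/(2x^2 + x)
This is an ∞/∞ indeterminate form.

Apply L'Hôpital's rule: differentiate numerator and denominator separately.
  f(x) = x^2 + x   ⇒   f'(x) = 2·x + 1
  g(x) = 2·x^2 + x   ⇒   g'(x) = 4·x + 1
  lim(x→∞) f'(x)/g'(x) = lim(x→∞) (2·x + 1)/(4·x + 1)
  = 1/2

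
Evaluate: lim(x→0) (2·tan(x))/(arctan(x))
This is a 0/0 indeterminate form.

Apply L'Hôpital's rule: differentiate numerator and denominator separately.
  f(x) = 2·tan(x)   ⇒   f'(x) = 2·tan(x)^2 + 2
  g(x) = atan(x)   ⇒   g'(x) = 1/(x^2 + 1)
  lim(x→0) f'(x)/g'(x) = lim(x→0) (2·tan(x)^2 + 2)/(1/(x^2 + 1))
  = 2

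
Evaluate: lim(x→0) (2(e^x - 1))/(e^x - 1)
This is a 0/0 indeterminate form.

Apply L'Hôpital's rule: differentiate numerator and denominator separately.
  f(x) = 2·e^(x) - 2   ⇒   f'(x) = 2·e^(x)
  g(x) = e^(x) - 1   ⇒   g'(x) = e^(x)
  lim(x→0) f'(x)/g'(x) = lim(x→0) (2·e^(x))/(e^(x))
  = 2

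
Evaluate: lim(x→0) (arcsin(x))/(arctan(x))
This is a 0/0 indeterminate form.

Apply L'Hôpital's rule: differentiate numerator and denominator separately.
  f(x) = asin(x)   ⇒   f'(x) = 1/sqrt(1 - x^2)
  g(x) = atan(x)   ⇒   g'(x) = 1/(x^2 + 1)
  lim(x→0) f'(x)/g'(x) = lim(x→0) (1/sqrt(1 - x^2))/(1/(x^2 + 1))
  = 1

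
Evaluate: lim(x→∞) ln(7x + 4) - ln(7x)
This is an ∞-∞ indeterminate form.

Combine fractions or rationalize to convert ∞-∞ to 0/0 form:
  lim(x→∞) ln(7x + 4) - ln(7x) = 0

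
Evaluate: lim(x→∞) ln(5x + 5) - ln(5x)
This is an ∞-∞ indeterminate form.

Combine fractions or rationalize to convert ∞-∞ to 0/0 form:
  lim(x→∞) ln(5x + 5) - ln(5x) = 0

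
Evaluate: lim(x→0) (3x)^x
This is an exponential indeterminate form.

For exponential indeterminate forms, take the natural log:
  Let L = lim(x→0) (3x)^x
  Then ln(L) = lim(x→0) [exponent × ln(base)]
  Evaluate using L'Hôpital or standard limits, then exponentiate.
  L = 1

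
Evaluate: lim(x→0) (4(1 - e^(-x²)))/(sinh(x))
This is a 0/0 indeterminate form.

Apply L'Hôpital's rule: differentiate numerator and denominator separately.
  f(x) = 4 - 4·e^(-x^2)   ⇒   f'(x) = 8·x·e^(-x^2)
  g(x) = sinh(x)   ⇒   g'(x) = cosh(x)
  lim(x→0) f'(x)/g'(x) = lim(x→0) (8·x·e^(-x^2))/(cosh(x))
  = 0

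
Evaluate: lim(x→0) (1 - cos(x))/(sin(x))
This is a 0/0 indeterminate form.

Apply L'Hôpital's rule: differentiate numerator and denominator separately.
  f(x) = 1 - cos(x)   ⇒   f'(x) = sin(x)
  g(x) = sin(x)   ⇒   g'(x) = cos(x)
  lim(x→0) f'(x)/g'(x) = lim(x→0) (sin(x))/(cos(x))
  = 0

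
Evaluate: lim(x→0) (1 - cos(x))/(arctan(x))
This is a 0/0 indeterminate form.

Apply L'Hôpital's rule: differentiate numerator and denominator separately.
  f(x) = 1 - cos(x)   ⇒   f'(x) = sin(x)
  g(x) = atan(x)   ⇒   g'(x) = 1/(x^2 + 1)
  lim(x→0) f'(x)/g'(x) = lim(x→0) (sin(x))/(1/(x^2 + 1))
  = 0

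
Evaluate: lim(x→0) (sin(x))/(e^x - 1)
This is a 0/0 indeterminate form.

Apply L'Hôpital's rule: differentiate numerator and denominator separately.
  f(x) = sin(x)   ⇒   f'(x) = cos(x)
  g(x) = e^(x) - 1   ⇒   g'(x) = e^(x)
  lim(x→0) f'(x)/g'(x) = lim(x→0) (cos(x))/(e^(x))
  = 1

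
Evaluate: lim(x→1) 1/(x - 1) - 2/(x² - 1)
This is an ∞-∞ indeterminate form.

Combine fractions or rationalize to convert ∞-∞ to 0/0 form:
  lim(x→1) 1/(x - 1) - 2/(x² - 1) = 1/2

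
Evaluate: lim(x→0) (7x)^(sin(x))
This is an exponential indeterminate form.

For exponential indeterminate forms, take the natural log:
  Let L = lim(x→0) (7x)^(sin(x))
  Then ln(L) = lim(x→0) [exponent × ln(base)]
  Evaluate using L'Hôpital or standard limits, then exponentiate.
  L = 1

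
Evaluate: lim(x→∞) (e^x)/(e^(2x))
This is an ∞/∞ indeterminate form.

Apply L'Hôpital's rule: differentiate numerator and denominator separately.
  f(x) = e^(x)   ⇒   f'(x) = e^(x)
  g(x) = e^(2·x)   ⇒   g'(x) = 2·e^(2·x)
  lim(x→∞) f'(x)/g'(x) = lim(x→∞) (e^(x))/(2·e^(2·x))
  = 0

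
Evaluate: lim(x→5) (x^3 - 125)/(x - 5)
This is a standard limit.

Factor or rationalize the expression:
  lim(x→5) (x^3 - 125)/(x - 5) = 75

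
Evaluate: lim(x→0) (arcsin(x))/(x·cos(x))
This is a 0/0 indeterminate form.

Apply L'Hôpital's rule: differentiate numerator and denominator separately.
  f(x) = asin(x)   ⇒   f'(x) = 1/sqrt(1 - x^2)
  g(x) = x·cos(x)   ⇒   g'(x) = -x·sin(x) + cos(x)
  lim(x→0) f'(x)/g'(x) = lim(x→0) (1/sqrt(1 - x^2))/(-x·sin(x) + cos(x))
  = 1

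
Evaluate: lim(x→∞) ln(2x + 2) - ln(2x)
This is an ∞-∞ indeterminate form.

Combine fractions or rationalize to convert ∞-∞ to 0/0 form:
  lim(x→∞) ln(2x + 2) - ln(2x) = 0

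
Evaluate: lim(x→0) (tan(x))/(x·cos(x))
This is a 0/0 indeterminate form.

Apply L'Hôpital's rule: differentiate numerator and denominator separately.
  f(x) = tan(x)   ⇒   f'(x) = tan(x)^2 + 1
  g(x) = x·cos(x)   ⇒   g'(x) = -x·sin(x) + cos(x)
  lim(x→0) f'(x)/g'(x) = lim(x→0) (tan(x)^2 + 1)/(-x·sin(x) + cos(x))
  = 1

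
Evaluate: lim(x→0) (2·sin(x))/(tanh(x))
This is a 0/0 indeterminate form.

Apply L'Hôpital's rule: differentiate numerator and denominator separately.
  f(x) = 2·sin(x)   ⇒   f'(x) = 2·cos(x)
  g(x) = tanh(x)   ⇒   g'(x) = 1 - tanh(x)^2
  lim(x→0) f'(x)/g'(x) = lim(x→0) (2·cos(x))/(1 - tanh(x)^2)
  = 2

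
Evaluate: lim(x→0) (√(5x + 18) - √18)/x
This is a standard limit.

Factor or rationalize the expression:
  lim(x→0) (√(5x + 18) - √18)/x = 5·sqrt(2)/12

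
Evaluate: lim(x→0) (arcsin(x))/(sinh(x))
This is a 0/0 indeterminate form.

Apply L'Hôpital's rule: differentiate numerator and denominator separately.
  f(x) = asin(x)   ⇒   f'(x) = 1/sqrt(1 - x^2)
  g(x) = sinh(x)   ⇒   g'(x) = cosh(x)
  lim(x→0) f'(x)/g'(x) = lim(x→0) (1/sqrt(1 - x^2))/(cosh(x))
  = 1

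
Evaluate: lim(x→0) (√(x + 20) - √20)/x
This is a standard limit.

Factor or rationalize the expression:
  lim(x→0) (√(x + 20) - √20)/x = sqrt(5)/20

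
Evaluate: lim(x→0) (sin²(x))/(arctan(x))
This is a 0/0 indeterminate form.

Apply L'Hôpital's rule: differentiate numerator and denominator separately.
  f(x) = sin(x)^2   ⇒   f'(x) = 2·sin(x)·cos(x)
  g(x) = atan(x)   ⇒   g'(x) = 1/(x^2 + 1)
  lim(x→0) f'(x)/g'(x) = lim(x→0) (2·sin(x)·cos(x))/(1/(x^2 + 1))
  = 0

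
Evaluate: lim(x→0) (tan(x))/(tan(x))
This is a 0/0 indeterminate form.

Apply L'Hôpital's rule: differentiate numerator and denominator separately.
  f(x) = tan(x)   ⇒   f'(x) = tan(x)^2 + 1
  g(x) = tan(x)   ⇒   g'(x) = tan(x)^2 + 1
  lim(x→0) f'(x)/g'(x) = lim(x→0) (tan(x)^2 + 1)/(tan(x)^2 + 1)
  = 1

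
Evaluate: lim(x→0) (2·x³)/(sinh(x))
This is a 0/0 indeterminate form.

Apply L'Hôpital's rule: differentiate numerator and denominator separately.
  f(x) = 2·x^3   ⇒   f'(x) = 6·x^2
  g(x) = sinh(x)   ⇒   g'(x) = cosh(x)
  lim(x→0) f'(x)/g'(x) = lim(x→0) (6·x^2)/(cosh(x))
  = 0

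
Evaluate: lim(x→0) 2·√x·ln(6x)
This is a 0·∞ indeterminate form.

Rewrite 0·∞ as a quotient (0/0 or ∞/∞ form), then apply L'Hôpital's rule:
  lim(x→0) 2·√x·ln(6x) = 0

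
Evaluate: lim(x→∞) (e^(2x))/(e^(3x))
This is an ∞/∞ indeterminate form.

Apply L'Hôpital's rule: differentiate numerator and denominator separately.
  f(x) = e^(2·x)   ⇒   f'(x) = 2·e^(2·x)
  g(x) = e^(3·x)   ⇒   g'(x) = 3·e^(3·x)
  lim(x→∞) f'(x)/g'(x) = lim(x→∞) (2·e^(2·x))/(3·e^(3·x))
  = 0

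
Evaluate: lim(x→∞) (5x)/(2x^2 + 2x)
This is an ∞/∞ indeterminate form.

Apply L'Hôpital's rule: differentiate numerator and denominator separately.
  f(x) = 5·x   ⇒   f'(x) = 5
  g(x) = 2·x^2 + 2·x   ⇒   g'(x) = 4·x + 2
  lim(x→∞) f'(x)/g'(x) = lim(x→∞) (5)/(4·x + 2)
  = 0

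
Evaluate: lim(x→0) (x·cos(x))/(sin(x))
This is a 0/0 indeterminate form.

Apply L'Hôpital's rule: differentiate numerator and denominator separately.
  f(x) = x·cos(x)   ⇒   f'(x) = -x·sin(x) + cos(x)
  g(x) = sin(x)   ⇒   g'(x) = cos(x)
  lim(x→0) f'(x)/g'(x) = lim(x→0) (-x·sin(x) + cos(x))/(cos(x))
  = 1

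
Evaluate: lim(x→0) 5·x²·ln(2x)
This is a 0·∞ indeterminate form.

Rewrite 0·∞ as a quotient (0/0 or ∞/∞ form), then apply L'Hôpital's rule:
  lim(x→0) 5·x²·ln(2x) = 0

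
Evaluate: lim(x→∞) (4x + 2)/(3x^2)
This is an ∞/∞ indeterminate form.

Apply L'Hôpital's rule: differentiate numerator and denominator separately.
  f(x) = 4·x + 2   ⇒   f'(x) = 4
  g(x) = 3·x^2   ⇒   g'(x) = 6·x
  lim(x→∞) f'(x)/g'(x) = lim(x→∞) (4)/(6·x)
  = 0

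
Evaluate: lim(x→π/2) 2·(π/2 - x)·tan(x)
This is a 0·∞ indeterminate form.

Rewrite 0·∞ as a quotient (0/0 or ∞/∞ form), then apply L'Hôpital's rule:
  lim(x→π/2) 2·(π/2 - x)·tan(x) = 2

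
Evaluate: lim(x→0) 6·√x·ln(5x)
This is a 0·∞ indeterminate form.

Rewrite 0·∞ as a quotient (0/0 or ∞/∞ form), then apply L'Hôpital's rule:
  lim(x→0) 6·√x·ln(5x) = 0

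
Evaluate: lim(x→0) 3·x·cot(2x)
This is a 0·∞ indeterminate form.

Rewrite 0·∞ as a quotient (0/0 or ∞/∞ form), then apply L'Hôpital's rule:
  lim(x→0) 3·x·cot(2x) = 3/2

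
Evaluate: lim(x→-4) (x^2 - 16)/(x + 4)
This is a standard limit.

Factor or rationalize the expression:
  lim(x→-4) (x^2 - 16)/(x + 4) = -8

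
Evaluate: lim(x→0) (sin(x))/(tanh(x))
This is a 0/0 indeterminate form.

Apply L'Hôpital's rule: differentiate numerator and denominator separately.
  f(x) = sin(x)   ⇒   f'(x) = cos(x)
  g(x) = tanh(x)   ⇒   g'(x) = 1 - tanh(x)^2
  lim(x→0) f'(x)/g'(x) = lim(x→0) (cos(x))/(1 - tanh(x)^2)
  = 1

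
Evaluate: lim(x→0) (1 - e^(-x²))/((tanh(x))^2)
This is a 0/0 indeterminate form.

Apply L'Hôpital's rule: differentiate numerator and denominator separately.
  f(x) = 1 - e^(-x^2)   ⇒   f'(x) = 2·x·e^(-x^2)
  g(x) = tanh(x)^2   ⇒   g'(x) = (2 - 2·tanh(x)^2)·tanh(x)
  lim(x→0) f'(x)/g'(x) = lim(x→0) (2·x·e^(-x^2))/((2 - 2·tanh(x)^2)·tanh(x))
  = 1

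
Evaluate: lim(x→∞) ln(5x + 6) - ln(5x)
This is an ∞-∞ indeterminate form.

Combine fractions or rationalize to convert ∞-∞ to 0/0 form:
  lim(x→∞) ln(5x + 6) - ln(5x) = 0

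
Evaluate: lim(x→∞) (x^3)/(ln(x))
This is an ∞/∞ indeterminate form.

Apply L'Hôpital's rule: differentiate numerator and denominator separately.
  f(x) = x^3   ⇒   f'(x) = 3·x^2
  g(x) = ln(x)   ⇒   g'(x) = 1/x
  lim(x→∞) f'(x)/g'(x) = lim(x→∞) (3·x^2)/(1/x)
  = ∞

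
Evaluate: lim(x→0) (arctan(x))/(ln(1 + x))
This is a 0/0 indeterminate form.

Apply L'Hôpital's rule: differentiate numerator and denominator separately.
  f(x) = atan(x)   ⇒   f'(x) = 1/(x^2 + 1)
  g(x) = ln(x + 1)   ⇒   g'(x) = 1/(x + 1)
  lim(x→0) f'(x)/g'(x) = lim(x→0) (1/(x^2 + 1))/(1/(x + 1))
  = 1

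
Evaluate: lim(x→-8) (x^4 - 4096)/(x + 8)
This is a standard limit.

Factor or rationalize the expression:
  lim(x→-8) (x^4 - 4096)/(x + 8) = -2048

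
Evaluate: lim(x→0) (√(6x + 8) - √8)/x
This is a standard limit.

Factor or rationalize the expression:
  lim(x→0) (√(6x + 8) - √8)/x = 3·sqrt(2)/4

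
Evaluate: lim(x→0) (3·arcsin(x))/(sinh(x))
This is a 0/0 indeterminate form.

Apply L'Hôpital's rule: differentiate numerator and denominator separately.
  f(x) = 3·asin(x)   ⇒   f'(x) = 3/sqrt(1 - x^2)
  g(x) = sinh(x)   ⇒   g'(x) = cosh(x)
  lim(x→0) f'(x)/g'(x) = lim(x→0) (3/sqrt(1 - x^2))/(cosh(x))
  = 3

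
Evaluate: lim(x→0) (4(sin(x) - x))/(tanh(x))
This is a 0/0 indeterminate form.

Apply L'Hôpital's rule: differentiate numerator and denominator separately.
  f(x) = -4·x + 4·sin(x)   ⇒   f'(x) = 4·cos(x) - 4
  g(x) = tanh(x)   ⇒   g'(x) = 1 - tanh(x)^2
  lim(x→0) f'(x)/g'(x) = lim(x→0) (4·cos(x) - 4)/(1 - tanh(x)^2)
  = 0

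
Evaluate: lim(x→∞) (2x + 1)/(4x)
This is an ∞/∞ indeterminate form.

Apply L'Hôpital's rule: differentiate numerator and denominator separately.
  f(x) = 2·x + 1   ⇒   f'(x) = 2
  g(x) = 4·x   ⇒   g'(x) = 4
  lim(x→∞) f'(x)/g'(x) = lim(x→∞) (2)/(4)
  = 1/2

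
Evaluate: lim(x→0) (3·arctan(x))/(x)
This is a 0/0 indeterminate form.

Apply L'Hôpital's rule: differentiate numerator and denominator separately.
  f(x) = 3·atan(x)   ⇒   f'(x) = 3/(x^2 + 1)
  g(x) = x   ⇒   g'(x) = 1
  lim(x→0) f'(x)/g'(x) = lim(x→0) (3/(x^2 + 1))/(1)
  = 3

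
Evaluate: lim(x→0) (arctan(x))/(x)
This is a 0/0 indeterminate form.

Apply L'Hôpital's rule: differentiate numerator and denominator separately.
  f(x) = atan(x)   ⇒   f'(x) = 1/(x^2 + 1)
  g(x) = x   ⇒   g'(x) = 1
  lim(x→0) f'(x)/g'(x) = lim(x→0) (1/(x^2 + 1))/(1)
  = 1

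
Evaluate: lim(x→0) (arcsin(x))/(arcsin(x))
This is a 0/0 indeterminate form.

Apply L'Hôpital's rule: differentiate numerator and denominator separately.
  f(x) = asin(x)   ⇒   f'(x) = 1/sqrt(1 - x^2)
  g(x) = asin(x)   ⇒   g'(x) = 1/sqrt(1 - x^2)
  lim(x→0) f'(x)/g'(x) = lim(x→0) (1/sqrt(1 - x^2))/(1/sqrt(1 - x^2))
  = 1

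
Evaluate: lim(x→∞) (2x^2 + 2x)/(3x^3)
This is an ∞/∞ indeterminate form.

Apply L'Hôpital's rule: differentiate numerator and denominator separately.
  f(x) = 2·x^2 + 2·x   ⇒   f'(x) = 4·x + 2
  g(x) = 3·x^3   ⇒   g'(x) = 9·x^2
  lim(x→∞) f'(x)/g'(x) = lim(x→∞) (4·x + 2)/(9·x^2)
  = 0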